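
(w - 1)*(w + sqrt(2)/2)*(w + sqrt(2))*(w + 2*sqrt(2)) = w^4 - w^3 + 7*sqrt(2)*w^3/2 - 7*sqrt(2)*w^2/2 + 7*w^2 - 7*w + 2*sqrt(2)*w - 2*sqrt(2)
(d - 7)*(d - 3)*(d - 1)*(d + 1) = d^4 - 10*d^3 + 20*d^2 + 10*d - 21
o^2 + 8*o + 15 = (o + 3)*(o + 5)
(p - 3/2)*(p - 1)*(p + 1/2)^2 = p^4 - 3*p^3/2 - 3*p^2/4 + 7*p/8 + 3/8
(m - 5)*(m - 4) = m^2 - 9*m + 20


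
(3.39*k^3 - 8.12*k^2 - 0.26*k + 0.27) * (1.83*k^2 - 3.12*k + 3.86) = 6.2037*k^5 - 25.4364*k^4 + 37.944*k^3 - 30.0379*k^2 - 1.846*k + 1.0422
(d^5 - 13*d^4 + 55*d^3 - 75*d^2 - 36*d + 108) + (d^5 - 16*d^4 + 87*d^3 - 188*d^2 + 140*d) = 2*d^5 - 29*d^4 + 142*d^3 - 263*d^2 + 104*d + 108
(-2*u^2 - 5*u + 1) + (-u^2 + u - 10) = -3*u^2 - 4*u - 9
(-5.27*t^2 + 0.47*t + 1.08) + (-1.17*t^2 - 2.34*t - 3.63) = -6.44*t^2 - 1.87*t - 2.55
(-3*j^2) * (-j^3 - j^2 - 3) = 3*j^5 + 3*j^4 + 9*j^2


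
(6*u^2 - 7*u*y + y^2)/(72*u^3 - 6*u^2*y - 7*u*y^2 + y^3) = (-u + y)/(-12*u^2 - u*y + y^2)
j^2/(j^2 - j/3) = 3*j/(3*j - 1)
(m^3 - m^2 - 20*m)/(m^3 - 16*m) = (m - 5)/(m - 4)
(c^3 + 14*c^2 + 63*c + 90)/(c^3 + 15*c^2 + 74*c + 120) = (c + 3)/(c + 4)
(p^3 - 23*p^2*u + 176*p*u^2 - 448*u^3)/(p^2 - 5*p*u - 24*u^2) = (p^2 - 15*p*u + 56*u^2)/(p + 3*u)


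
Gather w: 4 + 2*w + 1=2*w + 5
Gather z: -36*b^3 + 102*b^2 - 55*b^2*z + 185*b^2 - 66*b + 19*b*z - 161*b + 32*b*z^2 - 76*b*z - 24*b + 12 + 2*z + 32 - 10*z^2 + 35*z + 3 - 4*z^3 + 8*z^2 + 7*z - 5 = -36*b^3 + 287*b^2 - 251*b - 4*z^3 + z^2*(32*b - 2) + z*(-55*b^2 - 57*b + 44) + 42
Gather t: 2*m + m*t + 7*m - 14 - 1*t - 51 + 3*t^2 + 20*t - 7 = 9*m + 3*t^2 + t*(m + 19) - 72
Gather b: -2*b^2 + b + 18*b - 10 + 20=-2*b^2 + 19*b + 10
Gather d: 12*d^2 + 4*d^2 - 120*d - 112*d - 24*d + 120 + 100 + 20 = 16*d^2 - 256*d + 240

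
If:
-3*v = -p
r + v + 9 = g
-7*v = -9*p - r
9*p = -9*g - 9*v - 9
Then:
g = -11/3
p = 2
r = -40/3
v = 2/3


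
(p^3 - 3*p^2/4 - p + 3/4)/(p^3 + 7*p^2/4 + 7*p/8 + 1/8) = 2*(4*p^2 - 7*p + 3)/(8*p^2 + 6*p + 1)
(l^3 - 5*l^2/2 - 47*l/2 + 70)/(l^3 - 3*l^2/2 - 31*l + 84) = (l + 5)/(l + 6)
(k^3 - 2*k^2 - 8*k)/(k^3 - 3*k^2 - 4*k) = (k + 2)/(k + 1)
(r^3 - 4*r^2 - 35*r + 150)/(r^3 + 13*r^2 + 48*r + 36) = (r^2 - 10*r + 25)/(r^2 + 7*r + 6)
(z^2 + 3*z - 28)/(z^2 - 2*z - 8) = (z + 7)/(z + 2)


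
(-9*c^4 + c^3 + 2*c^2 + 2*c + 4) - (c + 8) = -9*c^4 + c^3 + 2*c^2 + c - 4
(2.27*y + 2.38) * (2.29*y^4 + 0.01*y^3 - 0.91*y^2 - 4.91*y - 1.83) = 5.1983*y^5 + 5.4729*y^4 - 2.0419*y^3 - 13.3115*y^2 - 15.8399*y - 4.3554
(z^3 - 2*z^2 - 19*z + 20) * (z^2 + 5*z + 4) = z^5 + 3*z^4 - 25*z^3 - 83*z^2 + 24*z + 80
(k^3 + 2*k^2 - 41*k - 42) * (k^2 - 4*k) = k^5 - 2*k^4 - 49*k^3 + 122*k^2 + 168*k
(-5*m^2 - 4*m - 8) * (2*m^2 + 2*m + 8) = -10*m^4 - 18*m^3 - 64*m^2 - 48*m - 64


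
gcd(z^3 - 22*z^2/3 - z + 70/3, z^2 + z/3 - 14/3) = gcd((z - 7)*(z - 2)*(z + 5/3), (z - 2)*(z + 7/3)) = z - 2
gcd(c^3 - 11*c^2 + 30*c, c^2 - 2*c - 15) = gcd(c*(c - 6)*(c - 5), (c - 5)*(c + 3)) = c - 5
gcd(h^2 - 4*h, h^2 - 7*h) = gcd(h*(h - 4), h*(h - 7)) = h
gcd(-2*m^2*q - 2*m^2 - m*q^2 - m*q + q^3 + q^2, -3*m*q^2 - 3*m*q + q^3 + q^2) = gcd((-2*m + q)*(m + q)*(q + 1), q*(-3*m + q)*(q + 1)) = q + 1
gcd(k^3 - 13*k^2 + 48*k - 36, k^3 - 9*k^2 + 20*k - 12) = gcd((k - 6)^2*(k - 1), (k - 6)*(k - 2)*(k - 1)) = k^2 - 7*k + 6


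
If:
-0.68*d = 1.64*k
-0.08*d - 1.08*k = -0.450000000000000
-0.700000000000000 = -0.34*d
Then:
No Solution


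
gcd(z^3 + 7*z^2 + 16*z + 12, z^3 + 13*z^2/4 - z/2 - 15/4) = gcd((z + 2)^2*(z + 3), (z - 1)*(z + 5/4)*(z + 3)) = z + 3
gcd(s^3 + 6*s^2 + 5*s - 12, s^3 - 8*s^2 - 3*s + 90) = s + 3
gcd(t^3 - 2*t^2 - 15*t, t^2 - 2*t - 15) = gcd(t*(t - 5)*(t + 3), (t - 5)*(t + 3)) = t^2 - 2*t - 15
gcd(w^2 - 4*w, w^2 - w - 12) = w - 4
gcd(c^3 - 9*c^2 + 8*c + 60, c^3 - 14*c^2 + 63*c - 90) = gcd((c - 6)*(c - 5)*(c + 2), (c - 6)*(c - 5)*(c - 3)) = c^2 - 11*c + 30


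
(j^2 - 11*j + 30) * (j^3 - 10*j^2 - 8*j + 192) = j^5 - 21*j^4 + 132*j^3 - 20*j^2 - 2352*j + 5760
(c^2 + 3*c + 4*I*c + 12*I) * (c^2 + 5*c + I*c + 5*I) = c^4 + 8*c^3 + 5*I*c^3 + 11*c^2 + 40*I*c^2 - 32*c + 75*I*c - 60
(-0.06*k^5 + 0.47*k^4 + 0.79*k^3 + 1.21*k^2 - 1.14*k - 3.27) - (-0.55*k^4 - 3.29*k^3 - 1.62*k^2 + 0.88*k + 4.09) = -0.06*k^5 + 1.02*k^4 + 4.08*k^3 + 2.83*k^2 - 2.02*k - 7.36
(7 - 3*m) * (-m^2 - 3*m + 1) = 3*m^3 + 2*m^2 - 24*m + 7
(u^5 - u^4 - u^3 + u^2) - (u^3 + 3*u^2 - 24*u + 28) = u^5 - u^4 - 2*u^3 - 2*u^2 + 24*u - 28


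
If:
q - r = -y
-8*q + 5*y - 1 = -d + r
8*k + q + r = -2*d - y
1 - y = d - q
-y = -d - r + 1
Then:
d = 1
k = -1/4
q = 0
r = 0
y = 0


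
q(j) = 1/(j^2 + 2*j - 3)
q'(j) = (-2*j - 2)/(j^2 + 2*j - 3)^2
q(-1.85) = -0.31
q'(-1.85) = 0.16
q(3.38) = 0.07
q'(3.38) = -0.04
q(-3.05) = 4.94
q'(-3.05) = 99.98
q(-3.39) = 0.58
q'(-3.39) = 1.63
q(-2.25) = -0.41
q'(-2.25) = 0.42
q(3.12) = 0.08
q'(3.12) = -0.05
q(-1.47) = -0.26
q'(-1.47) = 0.07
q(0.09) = -0.36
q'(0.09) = -0.28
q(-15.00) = 0.01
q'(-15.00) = 0.00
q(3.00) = 0.08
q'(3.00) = -0.06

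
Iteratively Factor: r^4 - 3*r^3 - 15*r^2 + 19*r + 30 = (r - 2)*(r^3 - r^2 - 17*r - 15) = (r - 2)*(r + 3)*(r^2 - 4*r - 5) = (r - 2)*(r + 1)*(r + 3)*(r - 5)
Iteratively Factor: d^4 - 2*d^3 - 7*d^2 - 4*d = (d + 1)*(d^3 - 3*d^2 - 4*d) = d*(d + 1)*(d^2 - 3*d - 4) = d*(d + 1)^2*(d - 4)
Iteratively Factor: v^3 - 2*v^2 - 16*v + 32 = (v + 4)*(v^2 - 6*v + 8) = (v - 2)*(v + 4)*(v - 4)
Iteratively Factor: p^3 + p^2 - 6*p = (p + 3)*(p^2 - 2*p) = (p - 2)*(p + 3)*(p)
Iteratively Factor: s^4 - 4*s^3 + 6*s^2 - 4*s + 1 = (s - 1)*(s^3 - 3*s^2 + 3*s - 1) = (s - 1)^2*(s^2 - 2*s + 1) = (s - 1)^3*(s - 1)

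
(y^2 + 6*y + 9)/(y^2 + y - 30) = (y^2 + 6*y + 9)/(y^2 + y - 30)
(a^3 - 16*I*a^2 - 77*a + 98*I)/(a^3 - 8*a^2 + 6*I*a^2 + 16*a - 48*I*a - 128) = (a^2 - 14*I*a - 49)/(a^2 + 8*a*(-1 + I) - 64*I)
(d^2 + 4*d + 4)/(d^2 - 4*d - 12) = (d + 2)/(d - 6)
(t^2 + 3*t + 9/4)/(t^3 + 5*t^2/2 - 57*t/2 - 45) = (t + 3/2)/(t^2 + t - 30)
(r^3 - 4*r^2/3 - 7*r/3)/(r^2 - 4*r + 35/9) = 3*r*(r + 1)/(3*r - 5)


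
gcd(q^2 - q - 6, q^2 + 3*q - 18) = q - 3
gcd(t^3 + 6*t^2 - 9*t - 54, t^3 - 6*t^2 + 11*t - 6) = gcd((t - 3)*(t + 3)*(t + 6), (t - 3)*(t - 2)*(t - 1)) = t - 3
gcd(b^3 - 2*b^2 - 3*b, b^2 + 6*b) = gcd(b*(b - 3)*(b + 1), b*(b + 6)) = b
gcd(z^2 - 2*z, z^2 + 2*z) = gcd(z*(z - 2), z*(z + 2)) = z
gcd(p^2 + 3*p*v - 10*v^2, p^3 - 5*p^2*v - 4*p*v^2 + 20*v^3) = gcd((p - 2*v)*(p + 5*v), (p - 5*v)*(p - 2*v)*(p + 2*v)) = p - 2*v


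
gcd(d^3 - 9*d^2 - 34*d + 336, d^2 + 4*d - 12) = d + 6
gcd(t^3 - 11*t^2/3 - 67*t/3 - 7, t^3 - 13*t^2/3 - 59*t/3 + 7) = t^2 - 4*t - 21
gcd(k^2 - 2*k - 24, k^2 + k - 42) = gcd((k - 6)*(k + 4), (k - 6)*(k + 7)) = k - 6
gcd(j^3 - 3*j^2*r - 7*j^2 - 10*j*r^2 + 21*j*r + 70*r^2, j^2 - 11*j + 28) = j - 7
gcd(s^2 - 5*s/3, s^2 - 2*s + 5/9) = s - 5/3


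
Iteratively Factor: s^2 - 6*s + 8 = (s - 4)*(s - 2)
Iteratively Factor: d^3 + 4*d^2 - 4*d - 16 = (d - 2)*(d^2 + 6*d + 8) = (d - 2)*(d + 2)*(d + 4)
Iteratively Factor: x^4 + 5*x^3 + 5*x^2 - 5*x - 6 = (x + 1)*(x^3 + 4*x^2 + x - 6) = (x + 1)*(x + 2)*(x^2 + 2*x - 3) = (x - 1)*(x + 1)*(x + 2)*(x + 3)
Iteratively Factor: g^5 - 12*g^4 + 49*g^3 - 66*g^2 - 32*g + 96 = (g - 3)*(g^4 - 9*g^3 + 22*g^2 - 32) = (g - 3)*(g - 2)*(g^3 - 7*g^2 + 8*g + 16) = (g - 4)*(g - 3)*(g - 2)*(g^2 - 3*g - 4) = (g - 4)*(g - 3)*(g - 2)*(g + 1)*(g - 4)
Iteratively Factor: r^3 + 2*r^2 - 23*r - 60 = (r + 3)*(r^2 - r - 20) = (r + 3)*(r + 4)*(r - 5)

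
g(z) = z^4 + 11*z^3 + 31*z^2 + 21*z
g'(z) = 4*z^3 + 33*z^2 + 62*z + 21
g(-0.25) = -3.48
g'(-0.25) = 7.50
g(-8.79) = 709.67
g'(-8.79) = -690.87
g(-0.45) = -4.13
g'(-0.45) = -0.58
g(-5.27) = -88.37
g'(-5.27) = 25.31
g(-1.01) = 0.12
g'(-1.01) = -12.08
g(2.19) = 333.21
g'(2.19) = 357.07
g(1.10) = 76.72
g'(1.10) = 134.45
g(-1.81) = 9.05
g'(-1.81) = -6.83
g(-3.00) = 0.00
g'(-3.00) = 24.00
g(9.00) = 17280.00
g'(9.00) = 6168.00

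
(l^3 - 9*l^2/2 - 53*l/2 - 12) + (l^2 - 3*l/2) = l^3 - 7*l^2/2 - 28*l - 12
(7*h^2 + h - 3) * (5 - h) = -7*h^3 + 34*h^2 + 8*h - 15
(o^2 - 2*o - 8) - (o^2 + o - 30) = 22 - 3*o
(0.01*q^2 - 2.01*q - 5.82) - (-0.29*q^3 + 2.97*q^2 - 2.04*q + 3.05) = 0.29*q^3 - 2.96*q^2 + 0.0300000000000002*q - 8.87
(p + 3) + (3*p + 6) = 4*p + 9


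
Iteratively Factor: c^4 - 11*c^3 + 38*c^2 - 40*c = (c)*(c^3 - 11*c^2 + 38*c - 40) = c*(c - 2)*(c^2 - 9*c + 20) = c*(c - 5)*(c - 2)*(c - 4)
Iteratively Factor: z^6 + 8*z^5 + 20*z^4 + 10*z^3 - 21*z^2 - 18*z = (z + 1)*(z^5 + 7*z^4 + 13*z^3 - 3*z^2 - 18*z) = z*(z + 1)*(z^4 + 7*z^3 + 13*z^2 - 3*z - 18) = z*(z + 1)*(z + 3)*(z^3 + 4*z^2 + z - 6) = z*(z + 1)*(z + 3)^2*(z^2 + z - 2) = z*(z + 1)*(z + 2)*(z + 3)^2*(z - 1)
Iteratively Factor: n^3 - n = (n - 1)*(n^2 + n) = n*(n - 1)*(n + 1)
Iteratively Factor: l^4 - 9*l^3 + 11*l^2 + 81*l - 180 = (l - 3)*(l^3 - 6*l^2 - 7*l + 60) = (l - 3)*(l + 3)*(l^2 - 9*l + 20) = (l - 4)*(l - 3)*(l + 3)*(l - 5)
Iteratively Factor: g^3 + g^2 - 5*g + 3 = (g - 1)*(g^2 + 2*g - 3) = (g - 1)*(g + 3)*(g - 1)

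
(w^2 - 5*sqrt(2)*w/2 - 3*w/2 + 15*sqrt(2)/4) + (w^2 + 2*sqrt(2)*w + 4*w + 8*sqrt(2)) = 2*w^2 - sqrt(2)*w/2 + 5*w/2 + 47*sqrt(2)/4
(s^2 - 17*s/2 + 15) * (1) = s^2 - 17*s/2 + 15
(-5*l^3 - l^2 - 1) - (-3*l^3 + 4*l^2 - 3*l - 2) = -2*l^3 - 5*l^2 + 3*l + 1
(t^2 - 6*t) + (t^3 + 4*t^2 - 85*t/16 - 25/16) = t^3 + 5*t^2 - 181*t/16 - 25/16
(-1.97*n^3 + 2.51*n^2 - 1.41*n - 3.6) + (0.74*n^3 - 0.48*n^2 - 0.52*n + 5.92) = -1.23*n^3 + 2.03*n^2 - 1.93*n + 2.32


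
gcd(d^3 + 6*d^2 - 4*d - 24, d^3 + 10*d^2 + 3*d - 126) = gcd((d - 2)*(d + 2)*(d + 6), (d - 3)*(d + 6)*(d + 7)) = d + 6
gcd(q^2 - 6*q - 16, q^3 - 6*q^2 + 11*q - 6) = 1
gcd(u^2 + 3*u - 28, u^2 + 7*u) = u + 7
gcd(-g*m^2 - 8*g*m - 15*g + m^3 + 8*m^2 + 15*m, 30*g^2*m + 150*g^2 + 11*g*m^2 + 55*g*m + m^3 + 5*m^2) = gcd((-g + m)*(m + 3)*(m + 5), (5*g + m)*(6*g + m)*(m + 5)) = m + 5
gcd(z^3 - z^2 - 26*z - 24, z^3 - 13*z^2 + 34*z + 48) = z^2 - 5*z - 6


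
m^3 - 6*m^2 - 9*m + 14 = (m - 7)*(m - 1)*(m + 2)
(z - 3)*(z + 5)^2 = z^3 + 7*z^2 - 5*z - 75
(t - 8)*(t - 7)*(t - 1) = t^3 - 16*t^2 + 71*t - 56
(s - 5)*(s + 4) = s^2 - s - 20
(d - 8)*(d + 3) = d^2 - 5*d - 24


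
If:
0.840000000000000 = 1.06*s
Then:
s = 0.79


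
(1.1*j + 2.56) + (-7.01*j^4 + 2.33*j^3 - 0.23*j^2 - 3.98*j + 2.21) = -7.01*j^4 + 2.33*j^3 - 0.23*j^2 - 2.88*j + 4.77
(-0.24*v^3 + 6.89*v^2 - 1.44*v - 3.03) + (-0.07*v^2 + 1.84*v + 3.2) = -0.24*v^3 + 6.82*v^2 + 0.4*v + 0.17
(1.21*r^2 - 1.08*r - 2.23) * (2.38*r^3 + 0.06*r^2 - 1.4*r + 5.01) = 2.8798*r^5 - 2.4978*r^4 - 7.0662*r^3 + 7.4403*r^2 - 2.2888*r - 11.1723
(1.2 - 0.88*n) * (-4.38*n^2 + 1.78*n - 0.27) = 3.8544*n^3 - 6.8224*n^2 + 2.3736*n - 0.324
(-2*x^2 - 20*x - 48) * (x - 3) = -2*x^3 - 14*x^2 + 12*x + 144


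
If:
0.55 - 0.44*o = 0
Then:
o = 1.25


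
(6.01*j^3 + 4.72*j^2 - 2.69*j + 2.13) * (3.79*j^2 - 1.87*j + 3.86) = 22.7779*j^5 + 6.6501*j^4 + 4.1771*j^3 + 31.3222*j^2 - 14.3665*j + 8.2218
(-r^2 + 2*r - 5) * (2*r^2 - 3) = -2*r^4 + 4*r^3 - 7*r^2 - 6*r + 15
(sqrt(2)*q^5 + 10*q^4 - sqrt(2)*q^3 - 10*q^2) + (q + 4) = sqrt(2)*q^5 + 10*q^4 - sqrt(2)*q^3 - 10*q^2 + q + 4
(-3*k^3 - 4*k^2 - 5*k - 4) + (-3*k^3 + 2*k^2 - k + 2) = -6*k^3 - 2*k^2 - 6*k - 2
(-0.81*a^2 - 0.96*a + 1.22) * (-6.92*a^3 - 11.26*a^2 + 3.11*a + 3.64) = 5.6052*a^5 + 15.7638*a^4 - 0.151899999999999*a^3 - 19.6712*a^2 + 0.299799999999999*a + 4.4408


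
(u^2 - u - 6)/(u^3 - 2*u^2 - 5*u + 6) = 1/(u - 1)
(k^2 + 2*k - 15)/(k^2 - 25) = (k - 3)/(k - 5)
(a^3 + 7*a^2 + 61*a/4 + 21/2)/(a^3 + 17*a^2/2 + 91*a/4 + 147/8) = 2*(a + 2)/(2*a + 7)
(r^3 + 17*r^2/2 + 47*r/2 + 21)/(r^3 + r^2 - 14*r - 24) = (r + 7/2)/(r - 4)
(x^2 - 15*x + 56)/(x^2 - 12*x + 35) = (x - 8)/(x - 5)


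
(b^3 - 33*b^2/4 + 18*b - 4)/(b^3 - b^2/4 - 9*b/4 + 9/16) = 4*(b^2 - 8*b + 16)/(4*b^2 - 9)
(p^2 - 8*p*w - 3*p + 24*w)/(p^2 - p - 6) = (p - 8*w)/(p + 2)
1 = 1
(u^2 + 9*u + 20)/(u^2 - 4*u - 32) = (u + 5)/(u - 8)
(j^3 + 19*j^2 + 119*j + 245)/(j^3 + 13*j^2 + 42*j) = (j^2 + 12*j + 35)/(j*(j + 6))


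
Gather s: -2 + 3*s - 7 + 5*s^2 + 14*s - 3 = 5*s^2 + 17*s - 12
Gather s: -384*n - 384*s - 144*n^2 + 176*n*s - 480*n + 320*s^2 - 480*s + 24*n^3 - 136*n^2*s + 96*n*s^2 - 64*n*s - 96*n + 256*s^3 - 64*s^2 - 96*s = 24*n^3 - 144*n^2 - 960*n + 256*s^3 + s^2*(96*n + 256) + s*(-136*n^2 + 112*n - 960)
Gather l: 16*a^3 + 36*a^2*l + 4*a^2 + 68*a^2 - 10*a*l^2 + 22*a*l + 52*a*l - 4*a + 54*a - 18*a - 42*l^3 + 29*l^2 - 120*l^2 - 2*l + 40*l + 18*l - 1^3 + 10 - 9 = 16*a^3 + 72*a^2 + 32*a - 42*l^3 + l^2*(-10*a - 91) + l*(36*a^2 + 74*a + 56)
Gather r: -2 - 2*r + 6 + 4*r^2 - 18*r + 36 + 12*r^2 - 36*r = 16*r^2 - 56*r + 40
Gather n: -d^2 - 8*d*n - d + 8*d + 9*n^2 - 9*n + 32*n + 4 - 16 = -d^2 + 7*d + 9*n^2 + n*(23 - 8*d) - 12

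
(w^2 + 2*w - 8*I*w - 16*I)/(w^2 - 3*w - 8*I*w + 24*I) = (w + 2)/(w - 3)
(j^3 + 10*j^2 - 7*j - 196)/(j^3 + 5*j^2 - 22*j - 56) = (j + 7)/(j + 2)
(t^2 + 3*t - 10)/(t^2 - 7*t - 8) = (-t^2 - 3*t + 10)/(-t^2 + 7*t + 8)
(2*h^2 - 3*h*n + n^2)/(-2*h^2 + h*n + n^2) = (-2*h + n)/(2*h + n)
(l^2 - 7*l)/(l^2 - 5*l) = (l - 7)/(l - 5)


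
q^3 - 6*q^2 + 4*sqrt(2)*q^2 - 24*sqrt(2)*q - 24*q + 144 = (q - 6)*(q - 2*sqrt(2))*(q + 6*sqrt(2))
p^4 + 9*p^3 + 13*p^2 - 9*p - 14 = (p - 1)*(p + 1)*(p + 2)*(p + 7)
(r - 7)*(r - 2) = r^2 - 9*r + 14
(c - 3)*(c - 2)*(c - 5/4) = c^3 - 25*c^2/4 + 49*c/4 - 15/2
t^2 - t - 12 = (t - 4)*(t + 3)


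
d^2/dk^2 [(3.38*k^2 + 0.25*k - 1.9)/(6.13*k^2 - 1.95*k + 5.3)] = (99.59411*k^3 - 1087.25358*k^2 + 87.5364*k + 304.0646)/(230.346397*k^6 - 219.824865*k^5 + 667.400685*k^4 - 387.536175*k^3 + 577.03485*k^2 - 164.3265*k + 148.877)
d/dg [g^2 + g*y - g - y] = 2*g + y - 1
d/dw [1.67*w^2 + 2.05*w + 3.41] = 3.34*w + 2.05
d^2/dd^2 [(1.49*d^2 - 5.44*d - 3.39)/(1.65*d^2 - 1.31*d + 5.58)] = (-23.17953*d^3 - 137.68623*d^2 + 344.48139*d + 64.04415)/(4.492125*d^6 - 10.699425*d^5 + 54.069345*d^4 - 74.615111*d^3 + 182.852694*d^2 - 122.366052*d + 173.741112)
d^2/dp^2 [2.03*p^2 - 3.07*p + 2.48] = 4.06000000000000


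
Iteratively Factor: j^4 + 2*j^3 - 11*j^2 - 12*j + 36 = (j + 3)*(j^3 - j^2 - 8*j + 12) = (j - 2)*(j + 3)*(j^2 + j - 6) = (j - 2)*(j + 3)^2*(j - 2)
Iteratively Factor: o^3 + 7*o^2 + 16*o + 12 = (o + 2)*(o^2 + 5*o + 6) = (o + 2)*(o + 3)*(o + 2)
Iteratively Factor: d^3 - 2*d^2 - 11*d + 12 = (d - 4)*(d^2 + 2*d - 3) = (d - 4)*(d + 3)*(d - 1)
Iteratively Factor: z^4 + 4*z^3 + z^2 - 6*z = (z)*(z^3 + 4*z^2 + z - 6) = z*(z + 3)*(z^2 + z - 2) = z*(z - 1)*(z + 3)*(z + 2)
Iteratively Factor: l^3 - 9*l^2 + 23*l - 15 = (l - 1)*(l^2 - 8*l + 15) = (l - 3)*(l - 1)*(l - 5)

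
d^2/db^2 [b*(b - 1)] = 2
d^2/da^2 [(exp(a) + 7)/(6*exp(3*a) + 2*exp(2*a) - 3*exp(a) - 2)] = (144*exp(6*a) + 2304*exp(5*a) + 1000*exp(4*a) + 22*exp(3*a) + 654*exp(2*a) + 169*exp(a) - 38)*exp(a)/(216*exp(9*a) + 216*exp(8*a) - 252*exp(7*a) - 424*exp(6*a) - 18*exp(5*a) + 246*exp(4*a) + 117*exp(3*a) - 30*exp(2*a) - 36*exp(a) - 8)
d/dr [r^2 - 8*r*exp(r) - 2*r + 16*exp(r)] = -8*r*exp(r) + 2*r + 8*exp(r) - 2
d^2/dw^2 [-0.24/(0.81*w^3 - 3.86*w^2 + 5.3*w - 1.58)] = ((1.1664*w - 1.8528)*(0.81*w^3 - 3.86*w^2 + 5.3*w - 1.58) - 0.24*(2.43*w^2 - 7.72*w + 5.3)*(4.86*w^2 - 15.44*w + 10.6))/(0.81*w^3 - 3.86*w^2 + 5.3*w - 1.58)^3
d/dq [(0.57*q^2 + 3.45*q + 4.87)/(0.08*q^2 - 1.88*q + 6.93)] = (-1.3476*q^2 + 7.121*q + 33.0641)/(0.0064*q^4 - 0.3008*q^3 + 4.6432*q^2 - 26.0568*q + 48.0249)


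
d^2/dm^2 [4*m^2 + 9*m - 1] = 8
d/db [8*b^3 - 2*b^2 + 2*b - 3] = 24*b^2 - 4*b + 2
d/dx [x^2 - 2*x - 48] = 2*x - 2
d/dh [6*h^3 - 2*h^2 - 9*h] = 18*h^2 - 4*h - 9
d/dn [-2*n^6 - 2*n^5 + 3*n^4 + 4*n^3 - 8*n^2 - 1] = 2*n*(-6*n^4 - 5*n^3 + 6*n^2 + 6*n - 8)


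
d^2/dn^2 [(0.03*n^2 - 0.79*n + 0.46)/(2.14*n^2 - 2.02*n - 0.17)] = (-4.44089209850063e-16*n^4 - 6.9764*n^3 + 12.70518*n^2 - 13.65534*n + 4.63297)/(9.800344*n^6 - 27.752376*n^5 + 23.860572*n^4 - 3.833152*n^3 - 1.895466*n^2 - 0.175134*n - 0.004913)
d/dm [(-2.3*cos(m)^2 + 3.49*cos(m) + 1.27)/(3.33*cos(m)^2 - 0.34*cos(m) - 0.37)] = (10.8397*cos(m)^2 + 6.7562*cos(m) + 0.8595)*sin(m)/(11.0889*cos(m)^4 - 2.2644*cos(m)^3 - 2.3486*cos(m)^2 + 0.2516*cos(m) + 0.1369)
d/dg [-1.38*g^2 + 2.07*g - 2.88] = 2.07 - 2.76*g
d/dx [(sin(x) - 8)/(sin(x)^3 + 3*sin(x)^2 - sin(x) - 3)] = (-2*sin(x)^3 + 21*sin(x)^2 + 48*sin(x) - 11)/((sin(x) + 3)^2*cos(x)^3)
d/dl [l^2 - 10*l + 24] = 2*l - 10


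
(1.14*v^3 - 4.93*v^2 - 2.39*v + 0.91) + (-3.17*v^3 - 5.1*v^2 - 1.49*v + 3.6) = -2.03*v^3 - 10.03*v^2 - 3.88*v + 4.51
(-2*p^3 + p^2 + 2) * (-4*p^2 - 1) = 8*p^5 - 4*p^4 + 2*p^3 - 9*p^2 - 2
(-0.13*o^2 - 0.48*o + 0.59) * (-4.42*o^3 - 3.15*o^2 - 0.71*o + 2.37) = 0.5746*o^5 + 2.5311*o^4 - 1.0035*o^3 - 1.8258*o^2 - 1.5565*o + 1.3983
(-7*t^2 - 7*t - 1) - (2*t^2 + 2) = -9*t^2 - 7*t - 3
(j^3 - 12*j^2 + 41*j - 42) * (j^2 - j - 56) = j^5 - 13*j^4 - 3*j^3 + 589*j^2 - 2254*j + 2352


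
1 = 1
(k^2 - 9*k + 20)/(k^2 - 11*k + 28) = (k - 5)/(k - 7)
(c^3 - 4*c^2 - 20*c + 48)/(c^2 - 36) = (c^2 + 2*c - 8)/(c + 6)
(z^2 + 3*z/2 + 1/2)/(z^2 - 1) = (z + 1/2)/(z - 1)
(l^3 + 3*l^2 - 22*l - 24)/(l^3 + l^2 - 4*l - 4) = (l^2 + 2*l - 24)/(l^2 - 4)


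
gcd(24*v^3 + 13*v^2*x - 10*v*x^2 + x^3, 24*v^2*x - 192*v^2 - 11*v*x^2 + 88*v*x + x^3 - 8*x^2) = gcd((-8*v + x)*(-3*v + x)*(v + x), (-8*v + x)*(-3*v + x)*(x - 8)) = 24*v^2 - 11*v*x + x^2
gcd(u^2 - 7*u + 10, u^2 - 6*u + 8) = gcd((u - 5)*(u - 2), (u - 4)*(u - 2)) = u - 2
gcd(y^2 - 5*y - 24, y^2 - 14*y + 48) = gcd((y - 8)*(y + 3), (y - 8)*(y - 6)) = y - 8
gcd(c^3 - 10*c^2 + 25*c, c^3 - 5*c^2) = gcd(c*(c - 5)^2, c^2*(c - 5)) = c^2 - 5*c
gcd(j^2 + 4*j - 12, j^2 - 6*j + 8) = j - 2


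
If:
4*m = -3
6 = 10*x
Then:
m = -3/4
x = 3/5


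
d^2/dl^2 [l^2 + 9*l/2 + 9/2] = 2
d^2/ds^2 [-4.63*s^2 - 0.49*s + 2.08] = -9.26000000000000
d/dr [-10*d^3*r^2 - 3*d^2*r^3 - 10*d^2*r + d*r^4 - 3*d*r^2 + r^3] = -20*d^3*r - 9*d^2*r^2 - 10*d^2 + 4*d*r^3 - 6*d*r + 3*r^2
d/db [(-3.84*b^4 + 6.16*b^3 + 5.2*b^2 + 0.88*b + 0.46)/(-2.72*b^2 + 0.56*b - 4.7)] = (20.8896*b^5 - 23.2064*b^4 + 79.0912*b^3 - 81.5504*b^2 - 46.3776*b - 4.3936)/(7.3984*b^4 - 3.0464*b^3 + 25.8816*b^2 - 5.264*b + 22.09)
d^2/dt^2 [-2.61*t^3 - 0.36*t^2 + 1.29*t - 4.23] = -15.66*t - 0.72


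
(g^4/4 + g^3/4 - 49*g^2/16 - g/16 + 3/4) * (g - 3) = g^5/4 - g^4/2 - 61*g^3/16 + 73*g^2/8 + 15*g/16 - 9/4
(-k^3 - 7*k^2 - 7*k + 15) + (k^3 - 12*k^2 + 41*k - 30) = -19*k^2 + 34*k - 15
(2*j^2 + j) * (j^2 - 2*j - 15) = 2*j^4 - 3*j^3 - 32*j^2 - 15*j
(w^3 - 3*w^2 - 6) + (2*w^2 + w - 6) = w^3 - w^2 + w - 12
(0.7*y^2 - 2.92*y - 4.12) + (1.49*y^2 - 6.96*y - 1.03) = 2.19*y^2 - 9.88*y - 5.15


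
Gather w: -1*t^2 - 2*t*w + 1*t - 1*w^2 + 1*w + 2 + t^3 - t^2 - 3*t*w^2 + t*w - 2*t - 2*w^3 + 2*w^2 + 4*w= t^3 - 2*t^2 - t - 2*w^3 + w^2*(1 - 3*t) + w*(5 - t) + 2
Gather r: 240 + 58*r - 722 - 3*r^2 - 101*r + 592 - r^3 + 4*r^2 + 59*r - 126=-r^3 + r^2 + 16*r - 16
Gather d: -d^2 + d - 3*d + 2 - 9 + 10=-d^2 - 2*d + 3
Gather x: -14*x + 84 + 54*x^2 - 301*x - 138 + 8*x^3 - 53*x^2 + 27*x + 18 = 8*x^3 + x^2 - 288*x - 36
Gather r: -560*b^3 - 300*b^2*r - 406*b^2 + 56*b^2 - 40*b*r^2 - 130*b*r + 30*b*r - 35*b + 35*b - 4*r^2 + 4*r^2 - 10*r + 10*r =-560*b^3 - 350*b^2 - 40*b*r^2 + r*(-300*b^2 - 100*b)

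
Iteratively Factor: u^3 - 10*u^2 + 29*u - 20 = (u - 5)*(u^2 - 5*u + 4) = (u - 5)*(u - 1)*(u - 4)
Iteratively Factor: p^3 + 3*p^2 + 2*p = (p + 1)*(p^2 + 2*p) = p*(p + 1)*(p + 2)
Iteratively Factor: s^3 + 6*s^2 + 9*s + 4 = (s + 4)*(s^2 + 2*s + 1) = (s + 1)*(s + 4)*(s + 1)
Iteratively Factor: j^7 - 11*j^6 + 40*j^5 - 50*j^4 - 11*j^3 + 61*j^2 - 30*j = (j - 3)*(j^6 - 8*j^5 + 16*j^4 - 2*j^3 - 17*j^2 + 10*j) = (j - 3)*(j - 2)*(j^5 - 6*j^4 + 4*j^3 + 6*j^2 - 5*j) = (j - 3)*(j - 2)*(j + 1)*(j^4 - 7*j^3 + 11*j^2 - 5*j) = (j - 3)*(j - 2)*(j - 1)*(j + 1)*(j^3 - 6*j^2 + 5*j) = j*(j - 3)*(j - 2)*(j - 1)*(j + 1)*(j^2 - 6*j + 5) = j*(j - 5)*(j - 3)*(j - 2)*(j - 1)*(j + 1)*(j - 1)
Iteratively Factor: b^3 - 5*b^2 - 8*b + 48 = (b - 4)*(b^2 - b - 12) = (b - 4)^2*(b + 3)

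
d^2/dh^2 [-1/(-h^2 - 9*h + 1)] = 2*(-h^2 - 9*h + (2*h + 9)^2 + 1)/(h^2 + 9*h - 1)^3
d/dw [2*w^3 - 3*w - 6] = 6*w^2 - 3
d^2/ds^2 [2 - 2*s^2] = -4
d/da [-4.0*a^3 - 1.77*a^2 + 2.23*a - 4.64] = -12.0*a^2 - 3.54*a + 2.23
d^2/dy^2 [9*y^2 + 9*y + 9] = 18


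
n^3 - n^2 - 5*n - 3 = (n - 3)*(n + 1)^2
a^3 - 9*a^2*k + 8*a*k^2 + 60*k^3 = (a - 6*k)*(a - 5*k)*(a + 2*k)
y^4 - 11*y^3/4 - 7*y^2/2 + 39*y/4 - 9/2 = (y - 3)*(y - 1)*(y - 3/4)*(y + 2)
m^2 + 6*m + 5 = (m + 1)*(m + 5)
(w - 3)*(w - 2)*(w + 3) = w^3 - 2*w^2 - 9*w + 18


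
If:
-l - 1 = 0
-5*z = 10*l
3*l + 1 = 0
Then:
No Solution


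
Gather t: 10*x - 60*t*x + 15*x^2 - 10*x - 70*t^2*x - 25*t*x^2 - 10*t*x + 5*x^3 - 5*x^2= -70*t^2*x + t*(-25*x^2 - 70*x) + 5*x^3 + 10*x^2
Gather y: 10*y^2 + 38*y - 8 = 10*y^2 + 38*y - 8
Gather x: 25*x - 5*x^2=-5*x^2 + 25*x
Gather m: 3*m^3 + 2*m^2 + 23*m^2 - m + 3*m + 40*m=3*m^3 + 25*m^2 + 42*m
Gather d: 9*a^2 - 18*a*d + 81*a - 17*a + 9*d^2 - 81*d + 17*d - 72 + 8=9*a^2 + 64*a + 9*d^2 + d*(-18*a - 64) - 64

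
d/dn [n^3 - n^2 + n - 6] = 3*n^2 - 2*n + 1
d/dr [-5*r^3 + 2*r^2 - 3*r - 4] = -15*r^2 + 4*r - 3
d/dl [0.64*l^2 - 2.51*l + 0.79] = 1.28*l - 2.51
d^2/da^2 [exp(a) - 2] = exp(a)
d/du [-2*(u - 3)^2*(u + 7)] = -6*u^2 - 4*u + 66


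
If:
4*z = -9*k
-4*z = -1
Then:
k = -1/9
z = 1/4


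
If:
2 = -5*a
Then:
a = -2/5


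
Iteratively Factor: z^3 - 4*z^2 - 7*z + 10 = (z - 5)*(z^2 + z - 2) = (z - 5)*(z - 1)*(z + 2)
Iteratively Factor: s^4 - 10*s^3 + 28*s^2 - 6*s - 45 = (s - 3)*(s^3 - 7*s^2 + 7*s + 15) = (s - 3)^2*(s^2 - 4*s - 5) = (s - 3)^2*(s + 1)*(s - 5)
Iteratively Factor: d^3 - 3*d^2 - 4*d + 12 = (d - 2)*(d^2 - d - 6) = (d - 3)*(d - 2)*(d + 2)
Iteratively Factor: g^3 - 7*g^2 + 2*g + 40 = (g - 5)*(g^2 - 2*g - 8) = (g - 5)*(g + 2)*(g - 4)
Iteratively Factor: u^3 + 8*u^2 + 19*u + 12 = (u + 1)*(u^2 + 7*u + 12) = (u + 1)*(u + 3)*(u + 4)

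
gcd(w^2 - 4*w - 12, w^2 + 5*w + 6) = w + 2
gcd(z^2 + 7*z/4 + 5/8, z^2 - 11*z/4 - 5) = z + 5/4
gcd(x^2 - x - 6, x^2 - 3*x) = x - 3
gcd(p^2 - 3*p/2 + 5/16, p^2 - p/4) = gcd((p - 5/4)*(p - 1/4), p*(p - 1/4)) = p - 1/4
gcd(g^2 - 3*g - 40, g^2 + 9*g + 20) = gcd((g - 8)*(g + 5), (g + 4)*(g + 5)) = g + 5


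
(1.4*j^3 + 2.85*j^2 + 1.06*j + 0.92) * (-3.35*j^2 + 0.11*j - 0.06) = -4.69*j^5 - 9.3935*j^4 - 3.3215*j^3 - 3.1364*j^2 + 0.0376*j - 0.0552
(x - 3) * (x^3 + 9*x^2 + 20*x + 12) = x^4 + 6*x^3 - 7*x^2 - 48*x - 36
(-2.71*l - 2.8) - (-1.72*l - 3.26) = 0.46 - 0.99*l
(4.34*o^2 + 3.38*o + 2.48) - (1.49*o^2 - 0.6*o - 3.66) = 2.85*o^2 + 3.98*o + 6.14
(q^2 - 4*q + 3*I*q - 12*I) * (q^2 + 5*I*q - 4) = q^4 - 4*q^3 + 8*I*q^3 - 19*q^2 - 32*I*q^2 + 76*q - 12*I*q + 48*I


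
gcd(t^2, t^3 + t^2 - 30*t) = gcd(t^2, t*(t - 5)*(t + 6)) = t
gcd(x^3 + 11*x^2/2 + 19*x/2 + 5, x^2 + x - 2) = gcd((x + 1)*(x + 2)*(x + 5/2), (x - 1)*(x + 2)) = x + 2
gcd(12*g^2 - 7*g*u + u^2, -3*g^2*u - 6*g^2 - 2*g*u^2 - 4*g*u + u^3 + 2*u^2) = -3*g + u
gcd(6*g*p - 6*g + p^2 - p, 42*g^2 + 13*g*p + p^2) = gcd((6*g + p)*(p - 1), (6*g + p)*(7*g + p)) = 6*g + p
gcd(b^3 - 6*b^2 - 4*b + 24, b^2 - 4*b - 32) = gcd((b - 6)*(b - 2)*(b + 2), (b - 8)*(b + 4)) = 1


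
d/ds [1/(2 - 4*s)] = (2*s - 1)^(-2)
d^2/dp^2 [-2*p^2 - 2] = -4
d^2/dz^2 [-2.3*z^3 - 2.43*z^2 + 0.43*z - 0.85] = -13.8*z - 4.86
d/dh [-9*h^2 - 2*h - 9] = -18*h - 2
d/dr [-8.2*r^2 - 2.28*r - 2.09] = -16.4*r - 2.28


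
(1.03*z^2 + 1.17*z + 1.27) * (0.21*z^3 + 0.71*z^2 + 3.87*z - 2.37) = 0.2163*z^5 + 0.977*z^4 + 5.0835*z^3 + 2.9885*z^2 + 2.142*z - 3.0099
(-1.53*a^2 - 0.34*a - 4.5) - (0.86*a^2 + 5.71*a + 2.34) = -2.39*a^2 - 6.05*a - 6.84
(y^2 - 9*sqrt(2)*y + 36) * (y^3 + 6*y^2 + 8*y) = y^5 - 9*sqrt(2)*y^4 + 6*y^4 - 54*sqrt(2)*y^3 + 44*y^3 - 72*sqrt(2)*y^2 + 216*y^2 + 288*y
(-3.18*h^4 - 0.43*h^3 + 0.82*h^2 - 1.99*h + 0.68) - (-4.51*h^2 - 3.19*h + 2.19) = -3.18*h^4 - 0.43*h^3 + 5.33*h^2 + 1.2*h - 1.51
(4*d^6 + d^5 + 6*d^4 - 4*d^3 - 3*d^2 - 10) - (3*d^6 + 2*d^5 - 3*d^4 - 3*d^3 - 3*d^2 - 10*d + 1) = d^6 - d^5 + 9*d^4 - d^3 + 10*d - 11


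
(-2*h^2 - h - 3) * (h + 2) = -2*h^3 - 5*h^2 - 5*h - 6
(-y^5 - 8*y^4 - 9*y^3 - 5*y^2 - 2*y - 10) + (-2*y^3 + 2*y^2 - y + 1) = -y^5 - 8*y^4 - 11*y^3 - 3*y^2 - 3*y - 9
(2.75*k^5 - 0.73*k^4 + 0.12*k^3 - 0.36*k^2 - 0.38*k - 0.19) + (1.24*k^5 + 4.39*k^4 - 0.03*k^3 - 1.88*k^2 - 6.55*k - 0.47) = 3.99*k^5 + 3.66*k^4 + 0.09*k^3 - 2.24*k^2 - 6.93*k - 0.66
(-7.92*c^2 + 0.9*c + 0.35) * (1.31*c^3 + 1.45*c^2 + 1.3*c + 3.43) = -10.3752*c^5 - 10.305*c^4 - 8.5325*c^3 - 25.4881*c^2 + 3.542*c + 1.2005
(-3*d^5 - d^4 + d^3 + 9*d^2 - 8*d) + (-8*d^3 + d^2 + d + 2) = -3*d^5 - d^4 - 7*d^3 + 10*d^2 - 7*d + 2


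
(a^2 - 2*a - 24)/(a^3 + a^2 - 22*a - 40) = (a - 6)/(a^2 - 3*a - 10)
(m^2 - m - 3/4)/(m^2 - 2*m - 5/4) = (2*m - 3)/(2*m - 5)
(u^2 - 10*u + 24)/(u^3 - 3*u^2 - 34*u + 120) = (u - 6)/(u^2 + u - 30)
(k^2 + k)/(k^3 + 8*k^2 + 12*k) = (k + 1)/(k^2 + 8*k + 12)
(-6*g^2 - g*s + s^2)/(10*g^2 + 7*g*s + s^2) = (-3*g + s)/(5*g + s)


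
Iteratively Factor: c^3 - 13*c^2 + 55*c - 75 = (c - 5)*(c^2 - 8*c + 15) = (c - 5)*(c - 3)*(c - 5)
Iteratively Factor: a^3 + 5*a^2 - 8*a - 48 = (a - 3)*(a^2 + 8*a + 16) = (a - 3)*(a + 4)*(a + 4)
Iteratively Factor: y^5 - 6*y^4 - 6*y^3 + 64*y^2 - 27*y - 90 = (y + 1)*(y^4 - 7*y^3 + y^2 + 63*y - 90) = (y - 2)*(y + 1)*(y^3 - 5*y^2 - 9*y + 45) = (y - 5)*(y - 2)*(y + 1)*(y^2 - 9) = (y - 5)*(y - 3)*(y - 2)*(y + 1)*(y + 3)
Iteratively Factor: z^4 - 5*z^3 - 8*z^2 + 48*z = (z)*(z^3 - 5*z^2 - 8*z + 48) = z*(z + 3)*(z^2 - 8*z + 16) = z*(z - 4)*(z + 3)*(z - 4)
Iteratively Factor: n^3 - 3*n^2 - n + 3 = (n - 1)*(n^2 - 2*n - 3) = (n - 3)*(n - 1)*(n + 1)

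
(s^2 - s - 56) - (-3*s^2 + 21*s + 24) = 4*s^2 - 22*s - 80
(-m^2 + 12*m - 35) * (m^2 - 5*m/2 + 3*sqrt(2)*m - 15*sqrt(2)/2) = -m^4 - 3*sqrt(2)*m^3 + 29*m^3/2 - 65*m^2 + 87*sqrt(2)*m^2/2 - 195*sqrt(2)*m + 175*m/2 + 525*sqrt(2)/2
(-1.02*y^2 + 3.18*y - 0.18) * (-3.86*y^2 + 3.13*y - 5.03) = 3.9372*y^4 - 15.4674*y^3 + 15.7788*y^2 - 16.5588*y + 0.9054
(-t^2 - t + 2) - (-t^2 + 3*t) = 2 - 4*t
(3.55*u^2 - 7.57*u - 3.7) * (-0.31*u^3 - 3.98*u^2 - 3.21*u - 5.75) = -1.1005*u^5 - 11.7823*u^4 + 19.8801*u^3 + 18.6132*u^2 + 55.4045*u + 21.275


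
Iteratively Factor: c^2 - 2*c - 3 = (c + 1)*(c - 3)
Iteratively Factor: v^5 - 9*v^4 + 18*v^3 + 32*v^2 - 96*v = (v - 4)*(v^4 - 5*v^3 - 2*v^2 + 24*v) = v*(v - 4)*(v^3 - 5*v^2 - 2*v + 24) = v*(v - 4)^2*(v^2 - v - 6) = v*(v - 4)^2*(v + 2)*(v - 3)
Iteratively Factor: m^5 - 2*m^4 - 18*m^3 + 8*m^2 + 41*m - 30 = (m + 2)*(m^4 - 4*m^3 - 10*m^2 + 28*m - 15) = (m - 5)*(m + 2)*(m^3 + m^2 - 5*m + 3) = (m - 5)*(m - 1)*(m + 2)*(m^2 + 2*m - 3) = (m - 5)*(m - 1)*(m + 2)*(m + 3)*(m - 1)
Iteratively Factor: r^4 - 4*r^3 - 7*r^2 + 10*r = (r - 5)*(r^3 + r^2 - 2*r) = r*(r - 5)*(r^2 + r - 2) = r*(r - 5)*(r - 1)*(r + 2)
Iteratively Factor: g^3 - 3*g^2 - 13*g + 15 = (g - 5)*(g^2 + 2*g - 3) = (g - 5)*(g + 3)*(g - 1)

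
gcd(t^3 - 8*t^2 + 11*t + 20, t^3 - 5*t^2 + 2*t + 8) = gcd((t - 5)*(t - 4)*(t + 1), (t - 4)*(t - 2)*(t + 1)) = t^2 - 3*t - 4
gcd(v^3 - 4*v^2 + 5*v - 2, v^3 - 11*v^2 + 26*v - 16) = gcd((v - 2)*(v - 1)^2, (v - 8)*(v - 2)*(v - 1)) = v^2 - 3*v + 2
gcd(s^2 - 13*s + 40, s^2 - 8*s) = s - 8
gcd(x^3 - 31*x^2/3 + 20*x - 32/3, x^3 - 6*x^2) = 1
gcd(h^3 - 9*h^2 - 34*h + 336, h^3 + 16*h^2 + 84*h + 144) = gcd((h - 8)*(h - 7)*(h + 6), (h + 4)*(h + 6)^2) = h + 6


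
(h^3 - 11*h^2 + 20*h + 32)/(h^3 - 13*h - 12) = (h - 8)/(h + 3)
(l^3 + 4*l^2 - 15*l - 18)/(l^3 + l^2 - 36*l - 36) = (l - 3)/(l - 6)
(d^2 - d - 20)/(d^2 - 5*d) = (d + 4)/d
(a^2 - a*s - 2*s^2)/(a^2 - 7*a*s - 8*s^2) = (-a + 2*s)/(-a + 8*s)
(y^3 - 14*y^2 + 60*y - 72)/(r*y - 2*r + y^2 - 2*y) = (y^2 - 12*y + 36)/(r + y)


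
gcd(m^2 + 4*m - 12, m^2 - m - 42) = m + 6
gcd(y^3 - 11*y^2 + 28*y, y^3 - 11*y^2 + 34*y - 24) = y - 4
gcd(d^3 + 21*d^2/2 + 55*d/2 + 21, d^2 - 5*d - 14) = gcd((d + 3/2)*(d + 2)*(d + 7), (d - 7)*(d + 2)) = d + 2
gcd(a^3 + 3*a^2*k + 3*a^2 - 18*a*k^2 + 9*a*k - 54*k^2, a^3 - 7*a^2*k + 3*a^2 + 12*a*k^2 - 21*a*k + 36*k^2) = a^2 - 3*a*k + 3*a - 9*k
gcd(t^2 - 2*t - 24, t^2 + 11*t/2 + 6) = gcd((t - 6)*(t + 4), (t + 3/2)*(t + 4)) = t + 4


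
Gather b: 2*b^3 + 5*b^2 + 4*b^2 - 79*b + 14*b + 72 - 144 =2*b^3 + 9*b^2 - 65*b - 72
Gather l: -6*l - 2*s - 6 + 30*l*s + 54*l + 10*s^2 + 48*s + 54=l*(30*s + 48) + 10*s^2 + 46*s + 48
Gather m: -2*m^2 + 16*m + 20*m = -2*m^2 + 36*m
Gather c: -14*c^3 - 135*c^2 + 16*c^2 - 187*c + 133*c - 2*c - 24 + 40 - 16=-14*c^3 - 119*c^2 - 56*c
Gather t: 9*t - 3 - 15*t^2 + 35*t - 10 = -15*t^2 + 44*t - 13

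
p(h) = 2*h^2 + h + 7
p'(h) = 4*h + 1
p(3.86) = 40.66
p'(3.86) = 16.44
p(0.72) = 8.76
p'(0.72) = 3.88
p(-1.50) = 10.00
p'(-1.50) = -5.00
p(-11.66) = 267.25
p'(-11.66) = -45.64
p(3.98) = 42.66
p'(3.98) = 16.92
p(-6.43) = 83.26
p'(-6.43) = -24.72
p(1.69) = 14.40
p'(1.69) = 7.76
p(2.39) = 20.81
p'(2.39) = 10.56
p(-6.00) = 73.00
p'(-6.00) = -23.00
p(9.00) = 178.00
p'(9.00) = 37.00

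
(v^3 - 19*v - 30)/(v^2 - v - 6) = (v^2 - 2*v - 15)/(v - 3)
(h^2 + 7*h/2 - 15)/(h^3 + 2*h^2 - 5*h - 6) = (h^2 + 7*h/2 - 15)/(h^3 + 2*h^2 - 5*h - 6)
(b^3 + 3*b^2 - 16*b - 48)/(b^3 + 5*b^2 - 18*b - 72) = (b + 4)/(b + 6)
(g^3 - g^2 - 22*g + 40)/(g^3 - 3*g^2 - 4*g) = (g^2 + 3*g - 10)/(g*(g + 1))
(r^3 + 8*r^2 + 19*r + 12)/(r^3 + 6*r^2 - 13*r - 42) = (r^3 + 8*r^2 + 19*r + 12)/(r^3 + 6*r^2 - 13*r - 42)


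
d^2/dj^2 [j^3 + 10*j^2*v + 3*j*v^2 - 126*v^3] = 6*j + 20*v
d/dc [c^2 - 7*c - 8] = 2*c - 7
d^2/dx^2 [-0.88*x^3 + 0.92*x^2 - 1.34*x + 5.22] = 1.84 - 5.28*x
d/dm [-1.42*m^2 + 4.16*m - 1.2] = 4.16 - 2.84*m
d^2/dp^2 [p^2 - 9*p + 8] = 2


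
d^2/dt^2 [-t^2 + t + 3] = -2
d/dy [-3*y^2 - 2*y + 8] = -6*y - 2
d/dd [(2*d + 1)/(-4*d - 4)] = -1/(4*(d + 1)^2)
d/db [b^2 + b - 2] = 2*b + 1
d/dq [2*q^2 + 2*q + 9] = 4*q + 2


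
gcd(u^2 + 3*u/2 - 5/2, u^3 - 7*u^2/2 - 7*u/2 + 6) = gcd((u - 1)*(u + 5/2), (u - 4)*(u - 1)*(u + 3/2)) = u - 1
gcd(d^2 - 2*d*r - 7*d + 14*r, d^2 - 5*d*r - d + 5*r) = 1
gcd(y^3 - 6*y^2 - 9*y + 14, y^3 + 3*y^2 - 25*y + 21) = y - 1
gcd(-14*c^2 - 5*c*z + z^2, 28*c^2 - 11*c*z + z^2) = -7*c + z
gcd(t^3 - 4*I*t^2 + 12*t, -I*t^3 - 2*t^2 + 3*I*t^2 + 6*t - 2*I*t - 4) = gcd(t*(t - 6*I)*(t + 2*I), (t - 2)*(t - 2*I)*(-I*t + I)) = 1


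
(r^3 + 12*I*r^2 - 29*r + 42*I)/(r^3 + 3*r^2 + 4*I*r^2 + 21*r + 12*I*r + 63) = (r^2 + 5*I*r + 6)/(r^2 + 3*r*(1 - I) - 9*I)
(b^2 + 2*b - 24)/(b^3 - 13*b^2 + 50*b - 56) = (b + 6)/(b^2 - 9*b + 14)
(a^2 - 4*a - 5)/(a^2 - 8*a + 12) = (a^2 - 4*a - 5)/(a^2 - 8*a + 12)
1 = 1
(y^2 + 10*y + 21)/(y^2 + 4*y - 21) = (y + 3)/(y - 3)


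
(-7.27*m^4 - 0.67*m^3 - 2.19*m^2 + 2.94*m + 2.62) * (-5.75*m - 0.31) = 41.8025*m^5 + 6.1062*m^4 + 12.8002*m^3 - 16.2261*m^2 - 15.9764*m - 0.8122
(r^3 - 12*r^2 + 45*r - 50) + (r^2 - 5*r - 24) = r^3 - 11*r^2 + 40*r - 74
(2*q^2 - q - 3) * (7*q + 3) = 14*q^3 - q^2 - 24*q - 9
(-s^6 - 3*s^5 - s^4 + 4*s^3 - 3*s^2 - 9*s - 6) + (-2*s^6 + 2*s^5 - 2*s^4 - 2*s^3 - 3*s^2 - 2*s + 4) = -3*s^6 - s^5 - 3*s^4 + 2*s^3 - 6*s^2 - 11*s - 2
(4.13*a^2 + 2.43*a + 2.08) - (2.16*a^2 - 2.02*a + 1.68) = 1.97*a^2 + 4.45*a + 0.4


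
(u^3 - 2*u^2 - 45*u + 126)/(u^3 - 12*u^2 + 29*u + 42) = (u^2 + 4*u - 21)/(u^2 - 6*u - 7)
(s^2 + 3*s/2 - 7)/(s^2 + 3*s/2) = (2*s^2 + 3*s - 14)/(s*(2*s + 3))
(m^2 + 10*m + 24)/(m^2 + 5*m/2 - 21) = 2*(m + 4)/(2*m - 7)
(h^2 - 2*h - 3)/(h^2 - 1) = (h - 3)/(h - 1)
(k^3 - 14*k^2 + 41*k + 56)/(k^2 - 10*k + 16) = (k^2 - 6*k - 7)/(k - 2)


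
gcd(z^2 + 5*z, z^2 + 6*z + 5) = z + 5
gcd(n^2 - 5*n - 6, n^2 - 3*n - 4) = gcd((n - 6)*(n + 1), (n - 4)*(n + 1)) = n + 1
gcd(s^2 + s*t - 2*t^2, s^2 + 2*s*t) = s + 2*t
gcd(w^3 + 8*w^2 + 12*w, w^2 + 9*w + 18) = w + 6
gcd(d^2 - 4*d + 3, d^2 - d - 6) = d - 3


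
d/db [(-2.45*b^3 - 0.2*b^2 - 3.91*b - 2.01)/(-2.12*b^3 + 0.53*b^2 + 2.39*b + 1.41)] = (-1.7225*b^4 - 28.2894*b^3 - 21.5528*b^2 + 1.5666*b - 0.7092)/(4.4944*b^6 - 2.2472*b^5 - 9.8527*b^4 - 3.445*b^3 + 7.2067*b^2 + 6.7398*b + 1.9881)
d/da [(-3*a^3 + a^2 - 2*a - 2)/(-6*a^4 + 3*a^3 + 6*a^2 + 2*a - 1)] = (-18*a^6 + 12*a^5 - 57*a^4 - 48*a^3 + 41*a^2 + 22*a + 6)/(36*a^8 - 36*a^7 - 63*a^6 + 12*a^5 + 60*a^4 + 18*a^3 - 8*a^2 - 4*a + 1)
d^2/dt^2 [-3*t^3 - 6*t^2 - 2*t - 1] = -18*t - 12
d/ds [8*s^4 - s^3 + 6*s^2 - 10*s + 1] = 32*s^3 - 3*s^2 + 12*s - 10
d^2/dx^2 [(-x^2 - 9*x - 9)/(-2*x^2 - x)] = 2*(34*x^3 + 108*x^2 + 54*x + 9)/(x^3*(8*x^3 + 12*x^2 + 6*x + 1))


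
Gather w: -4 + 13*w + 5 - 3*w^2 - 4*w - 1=-3*w^2 + 9*w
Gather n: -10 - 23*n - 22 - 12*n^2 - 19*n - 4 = -12*n^2 - 42*n - 36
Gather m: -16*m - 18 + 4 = -16*m - 14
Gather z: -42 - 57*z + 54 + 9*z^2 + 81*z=9*z^2 + 24*z + 12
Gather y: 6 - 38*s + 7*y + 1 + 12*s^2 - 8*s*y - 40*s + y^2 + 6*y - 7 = 12*s^2 - 78*s + y^2 + y*(13 - 8*s)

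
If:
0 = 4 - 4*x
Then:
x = 1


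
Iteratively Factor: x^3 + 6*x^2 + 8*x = (x + 4)*(x^2 + 2*x) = (x + 2)*(x + 4)*(x)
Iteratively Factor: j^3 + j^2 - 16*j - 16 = (j + 1)*(j^2 - 16) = (j + 1)*(j + 4)*(j - 4)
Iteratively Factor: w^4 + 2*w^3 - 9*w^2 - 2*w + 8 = (w - 2)*(w^3 + 4*w^2 - w - 4) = (w - 2)*(w - 1)*(w^2 + 5*w + 4) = (w - 2)*(w - 1)*(w + 4)*(w + 1)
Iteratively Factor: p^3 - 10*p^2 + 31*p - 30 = (p - 2)*(p^2 - 8*p + 15) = (p - 3)*(p - 2)*(p - 5)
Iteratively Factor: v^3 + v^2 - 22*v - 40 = (v + 4)*(v^2 - 3*v - 10) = (v - 5)*(v + 4)*(v + 2)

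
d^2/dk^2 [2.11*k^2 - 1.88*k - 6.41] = 4.22000000000000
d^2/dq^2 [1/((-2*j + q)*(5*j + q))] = 2*(-(2*j - q)^2 + (2*j - q)*(5*j + q) - (5*j + q)^2)/((2*j - q)^3*(5*j + q)^3)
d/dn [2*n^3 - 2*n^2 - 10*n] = 6*n^2 - 4*n - 10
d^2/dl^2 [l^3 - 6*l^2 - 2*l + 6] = 6*l - 12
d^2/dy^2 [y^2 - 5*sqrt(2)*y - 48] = 2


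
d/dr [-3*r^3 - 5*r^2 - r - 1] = -9*r^2 - 10*r - 1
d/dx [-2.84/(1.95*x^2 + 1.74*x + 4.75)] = (11.076*x + 4.9416)/(1.95*x^2 + 1.74*x + 4.75)^2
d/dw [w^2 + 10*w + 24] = 2*w + 10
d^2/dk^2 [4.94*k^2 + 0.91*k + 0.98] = 9.88000000000000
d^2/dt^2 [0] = 0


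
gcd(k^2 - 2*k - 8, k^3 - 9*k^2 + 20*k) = k - 4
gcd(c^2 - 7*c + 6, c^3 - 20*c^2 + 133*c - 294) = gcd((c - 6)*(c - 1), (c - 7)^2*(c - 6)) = c - 6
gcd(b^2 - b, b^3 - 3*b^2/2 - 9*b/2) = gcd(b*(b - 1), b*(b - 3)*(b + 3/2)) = b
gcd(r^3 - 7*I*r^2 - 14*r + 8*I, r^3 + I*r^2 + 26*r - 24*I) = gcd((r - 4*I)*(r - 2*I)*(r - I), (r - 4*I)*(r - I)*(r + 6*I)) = r^2 - 5*I*r - 4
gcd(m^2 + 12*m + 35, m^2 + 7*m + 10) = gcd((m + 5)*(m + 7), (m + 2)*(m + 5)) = m + 5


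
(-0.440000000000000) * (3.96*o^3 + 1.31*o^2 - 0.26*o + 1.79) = -1.7424*o^3 - 0.5764*o^2 + 0.1144*o - 0.7876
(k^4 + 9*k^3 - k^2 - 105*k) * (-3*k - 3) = -3*k^5 - 30*k^4 - 24*k^3 + 318*k^2 + 315*k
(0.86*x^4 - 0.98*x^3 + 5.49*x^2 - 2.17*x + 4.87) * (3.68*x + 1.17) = 3.1648*x^5 - 2.6002*x^4 + 19.0566*x^3 - 1.5623*x^2 + 15.3827*x + 5.6979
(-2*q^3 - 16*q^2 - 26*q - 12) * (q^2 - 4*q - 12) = -2*q^5 - 8*q^4 + 62*q^3 + 284*q^2 + 360*q + 144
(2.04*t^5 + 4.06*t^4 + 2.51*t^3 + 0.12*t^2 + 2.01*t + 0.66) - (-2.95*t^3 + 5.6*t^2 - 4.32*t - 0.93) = 2.04*t^5 + 4.06*t^4 + 5.46*t^3 - 5.48*t^2 + 6.33*t + 1.59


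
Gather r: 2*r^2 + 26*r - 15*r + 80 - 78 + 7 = 2*r^2 + 11*r + 9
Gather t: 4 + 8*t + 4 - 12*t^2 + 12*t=-12*t^2 + 20*t + 8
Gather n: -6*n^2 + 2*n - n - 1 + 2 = -6*n^2 + n + 1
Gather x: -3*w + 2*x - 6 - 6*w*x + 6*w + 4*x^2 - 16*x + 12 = 3*w + 4*x^2 + x*(-6*w - 14) + 6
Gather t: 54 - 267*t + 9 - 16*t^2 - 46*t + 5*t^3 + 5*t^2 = 5*t^3 - 11*t^2 - 313*t + 63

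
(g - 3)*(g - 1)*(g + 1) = g^3 - 3*g^2 - g + 3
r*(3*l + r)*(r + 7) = 3*l*r^2 + 21*l*r + r^3 + 7*r^2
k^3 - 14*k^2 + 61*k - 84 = (k - 7)*(k - 4)*(k - 3)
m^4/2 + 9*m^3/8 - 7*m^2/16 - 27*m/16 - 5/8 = (m/2 + 1)*(m - 5/4)*(m + 1/2)*(m + 1)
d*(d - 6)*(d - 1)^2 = d^4 - 8*d^3 + 13*d^2 - 6*d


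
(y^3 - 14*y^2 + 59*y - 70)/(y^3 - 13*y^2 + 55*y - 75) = (y^2 - 9*y + 14)/(y^2 - 8*y + 15)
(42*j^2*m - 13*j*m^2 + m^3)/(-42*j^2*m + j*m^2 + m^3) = (-7*j + m)/(7*j + m)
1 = 1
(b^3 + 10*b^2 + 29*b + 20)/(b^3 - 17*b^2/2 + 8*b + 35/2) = 2*(b^2 + 9*b + 20)/(2*b^2 - 19*b + 35)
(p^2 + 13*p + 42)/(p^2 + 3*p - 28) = (p + 6)/(p - 4)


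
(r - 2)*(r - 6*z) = r^2 - 6*r*z - 2*r + 12*z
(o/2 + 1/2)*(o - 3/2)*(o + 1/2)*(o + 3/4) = o^4/2 + 3*o^3/8 - 7*o^2/8 - 33*o/32 - 9/32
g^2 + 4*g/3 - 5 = (g - 5/3)*(g + 3)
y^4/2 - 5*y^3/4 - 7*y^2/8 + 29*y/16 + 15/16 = (y/2 + 1/2)*(y - 5/2)*(y - 3/2)*(y + 1/2)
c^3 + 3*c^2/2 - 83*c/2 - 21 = (c - 6)*(c + 1/2)*(c + 7)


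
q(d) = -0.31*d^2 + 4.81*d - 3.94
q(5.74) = 13.46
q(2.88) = 7.34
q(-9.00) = -72.34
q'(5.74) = 1.25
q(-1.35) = -11.00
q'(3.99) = 2.34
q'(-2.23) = 6.19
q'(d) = 4.81 - 0.62*d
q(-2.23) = -16.21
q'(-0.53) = 5.14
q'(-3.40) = 6.92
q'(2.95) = 2.98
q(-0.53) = -6.58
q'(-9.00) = 10.39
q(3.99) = 10.32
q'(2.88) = 3.02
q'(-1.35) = 5.65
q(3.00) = 7.70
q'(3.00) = 2.95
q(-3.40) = -23.88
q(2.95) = 7.55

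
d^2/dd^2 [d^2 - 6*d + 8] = 2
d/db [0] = 0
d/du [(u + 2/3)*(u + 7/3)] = 2*u + 3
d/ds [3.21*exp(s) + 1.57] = 3.21*exp(s)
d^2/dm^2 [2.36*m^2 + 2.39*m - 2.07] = 4.72000000000000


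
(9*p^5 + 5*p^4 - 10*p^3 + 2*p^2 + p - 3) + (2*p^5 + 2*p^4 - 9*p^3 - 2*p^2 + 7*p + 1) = 11*p^5 + 7*p^4 - 19*p^3 + 8*p - 2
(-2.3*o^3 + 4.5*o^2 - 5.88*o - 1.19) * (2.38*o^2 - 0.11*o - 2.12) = -5.474*o^5 + 10.963*o^4 - 9.6134*o^3 - 11.7254*o^2 + 12.5965*o + 2.5228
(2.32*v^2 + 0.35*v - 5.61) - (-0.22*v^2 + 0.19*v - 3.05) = 2.54*v^2 + 0.16*v - 2.56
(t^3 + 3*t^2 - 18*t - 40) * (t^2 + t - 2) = t^5 + 4*t^4 - 17*t^3 - 64*t^2 - 4*t + 80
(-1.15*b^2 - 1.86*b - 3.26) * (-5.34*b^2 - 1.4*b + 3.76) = 6.141*b^4 + 11.5424*b^3 + 15.6884*b^2 - 2.4296*b - 12.2576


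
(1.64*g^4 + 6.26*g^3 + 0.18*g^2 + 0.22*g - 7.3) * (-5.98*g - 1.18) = -9.8072*g^5 - 39.37*g^4 - 8.4632*g^3 - 1.528*g^2 + 43.3944*g + 8.614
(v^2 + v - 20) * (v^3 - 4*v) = v^5 + v^4 - 24*v^3 - 4*v^2 + 80*v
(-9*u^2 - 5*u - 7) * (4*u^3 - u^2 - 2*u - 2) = -36*u^5 - 11*u^4 - 5*u^3 + 35*u^2 + 24*u + 14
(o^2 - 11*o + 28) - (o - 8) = o^2 - 12*o + 36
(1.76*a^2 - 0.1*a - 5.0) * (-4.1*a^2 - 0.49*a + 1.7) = -7.216*a^4 - 0.4524*a^3 + 23.541*a^2 + 2.28*a - 8.5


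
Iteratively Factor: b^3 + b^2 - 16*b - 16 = (b + 4)*(b^2 - 3*b - 4) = (b - 4)*(b + 4)*(b + 1)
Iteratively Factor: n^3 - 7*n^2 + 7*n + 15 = (n + 1)*(n^2 - 8*n + 15) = (n - 3)*(n + 1)*(n - 5)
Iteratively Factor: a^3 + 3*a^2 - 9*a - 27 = (a + 3)*(a^2 - 9) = (a + 3)^2*(a - 3)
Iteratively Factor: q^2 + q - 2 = (q - 1)*(q + 2)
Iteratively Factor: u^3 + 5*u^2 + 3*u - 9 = (u + 3)*(u^2 + 2*u - 3) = (u - 1)*(u + 3)*(u + 3)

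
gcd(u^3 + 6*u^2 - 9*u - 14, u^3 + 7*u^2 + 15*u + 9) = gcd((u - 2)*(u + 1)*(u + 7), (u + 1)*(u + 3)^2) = u + 1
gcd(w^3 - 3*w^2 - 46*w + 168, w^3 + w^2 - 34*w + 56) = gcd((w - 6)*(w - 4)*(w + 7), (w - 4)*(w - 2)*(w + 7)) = w^2 + 3*w - 28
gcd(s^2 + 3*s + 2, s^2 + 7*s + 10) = s + 2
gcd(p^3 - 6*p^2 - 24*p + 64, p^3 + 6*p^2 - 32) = p^2 + 2*p - 8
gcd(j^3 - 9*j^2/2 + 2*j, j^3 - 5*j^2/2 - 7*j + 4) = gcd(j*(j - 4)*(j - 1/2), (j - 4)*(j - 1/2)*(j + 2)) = j^2 - 9*j/2 + 2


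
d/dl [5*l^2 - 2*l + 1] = 10*l - 2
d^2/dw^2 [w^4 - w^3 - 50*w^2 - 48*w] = 12*w^2 - 6*w - 100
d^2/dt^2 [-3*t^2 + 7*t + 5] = -6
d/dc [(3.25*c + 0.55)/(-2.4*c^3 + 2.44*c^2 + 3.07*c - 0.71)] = (15.6*c^3 - 3.97*c^2 - 2.684*c - 3.996)/(5.76*c^6 - 11.712*c^5 - 8.7824*c^4 + 18.3896*c^3 + 5.9601*c^2 - 4.3594*c + 0.5041)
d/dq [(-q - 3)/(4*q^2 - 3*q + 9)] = (-4*q^2 + 3*q + (q + 3)*(8*q - 3) - 9)/(4*q^2 - 3*q + 9)^2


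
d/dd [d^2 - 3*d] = 2*d - 3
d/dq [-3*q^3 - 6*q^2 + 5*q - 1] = -9*q^2 - 12*q + 5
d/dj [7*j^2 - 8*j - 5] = 14*j - 8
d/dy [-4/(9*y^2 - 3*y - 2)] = 12*(6*y - 1)/(-9*y^2 + 3*y + 2)^2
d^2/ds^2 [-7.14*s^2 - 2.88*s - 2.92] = -14.2800000000000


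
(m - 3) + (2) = m - 1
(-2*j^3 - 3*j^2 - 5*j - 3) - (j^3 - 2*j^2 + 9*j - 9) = -3*j^3 - j^2 - 14*j + 6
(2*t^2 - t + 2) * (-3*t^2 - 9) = -6*t^4 + 3*t^3 - 24*t^2 + 9*t - 18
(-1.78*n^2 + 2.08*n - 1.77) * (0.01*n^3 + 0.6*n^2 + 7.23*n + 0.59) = -0.0178*n^5 - 1.0472*n^4 - 11.6391*n^3 + 12.9262*n^2 - 11.5699*n - 1.0443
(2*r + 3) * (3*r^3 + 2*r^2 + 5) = 6*r^4 + 13*r^3 + 6*r^2 + 10*r + 15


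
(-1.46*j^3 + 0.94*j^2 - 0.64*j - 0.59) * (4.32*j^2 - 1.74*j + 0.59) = -6.3072*j^5 + 6.6012*j^4 - 5.2618*j^3 - 0.8806*j^2 + 0.649*j - 0.3481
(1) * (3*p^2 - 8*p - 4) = 3*p^2 - 8*p - 4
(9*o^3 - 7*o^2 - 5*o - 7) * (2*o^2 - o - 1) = 18*o^5 - 23*o^4 - 12*o^3 - 2*o^2 + 12*o + 7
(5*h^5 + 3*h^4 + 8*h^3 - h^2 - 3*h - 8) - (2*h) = 5*h^5 + 3*h^4 + 8*h^3 - h^2 - 5*h - 8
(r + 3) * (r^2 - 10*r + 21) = r^3 - 7*r^2 - 9*r + 63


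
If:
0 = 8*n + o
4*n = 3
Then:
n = 3/4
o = -6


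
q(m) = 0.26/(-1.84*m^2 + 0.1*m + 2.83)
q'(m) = 0.26*(3.68*m - 0.1)/(-1.84*m^2 + 0.1*m + 2.83)^2 = (0.9568*m - 0.026)/(-1.84*m^2 + 0.1*m + 2.83)^2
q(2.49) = -0.03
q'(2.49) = 0.03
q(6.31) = -0.00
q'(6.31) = 0.00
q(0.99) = 0.23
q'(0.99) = 0.73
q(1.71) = -0.11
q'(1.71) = 0.28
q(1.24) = 2.08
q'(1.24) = 74.49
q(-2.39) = -0.03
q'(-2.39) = -0.04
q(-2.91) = -0.02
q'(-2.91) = -0.02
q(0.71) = 0.13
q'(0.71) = 0.17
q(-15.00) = -0.00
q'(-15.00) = -0.00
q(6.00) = -0.00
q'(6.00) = 0.00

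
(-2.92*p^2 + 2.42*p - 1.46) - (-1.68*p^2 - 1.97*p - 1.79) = -1.24*p^2 + 4.39*p + 0.33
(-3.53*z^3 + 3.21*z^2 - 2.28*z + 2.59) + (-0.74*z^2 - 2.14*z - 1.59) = -3.53*z^3 + 2.47*z^2 - 4.42*z + 1.0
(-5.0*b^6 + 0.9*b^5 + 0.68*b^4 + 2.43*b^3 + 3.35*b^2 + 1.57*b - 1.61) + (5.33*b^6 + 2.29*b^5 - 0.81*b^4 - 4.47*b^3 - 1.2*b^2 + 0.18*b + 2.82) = 0.33*b^6 + 3.19*b^5 - 0.13*b^4 - 2.04*b^3 + 2.15*b^2 + 1.75*b + 1.21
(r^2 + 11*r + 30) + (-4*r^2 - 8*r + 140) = -3*r^2 + 3*r + 170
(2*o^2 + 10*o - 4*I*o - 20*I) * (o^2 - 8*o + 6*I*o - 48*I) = 2*o^4 - 6*o^3 + 8*I*o^3 - 56*o^2 - 24*I*o^2 - 72*o - 320*I*o - 960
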